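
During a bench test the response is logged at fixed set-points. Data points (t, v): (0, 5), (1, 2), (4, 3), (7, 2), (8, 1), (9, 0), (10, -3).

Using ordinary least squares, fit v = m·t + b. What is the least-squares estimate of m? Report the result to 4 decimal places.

m = -0.5305

The normal system XᵀX·[m, b]ᵀ = Xᵀv is [[311, 39]; [39, 7]]·[m, b]ᵀ = [6, 10]ᵀ.
det = 311·7 − 39² = 656.
m = (6·7 − 39·10)/656 = -87/164; b = (311·10 − 39·6)/656 = 719/164.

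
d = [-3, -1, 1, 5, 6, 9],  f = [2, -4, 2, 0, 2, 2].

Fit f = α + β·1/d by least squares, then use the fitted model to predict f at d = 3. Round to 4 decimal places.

f̂ = 1.4855

Entries of MᵀM: Σ1 = 6, Σ1/d = 13/90, Σ1/d·1/d = 17749/8100.
And Σf = 4, Σ1/d·f = 53/9.
So MᵀM·[α, β]ᵀ = Mᵀf: [[6, 13/90]; [13/90, 17749/8100]]·[α, β]ᵀ = [4, 53/9]ᵀ.
det = 6·(17749/8100) − (13/90)² = 4253/324.
α = (4·(17749/8100) − (13/90)·(53/9))/(4253/324) = 64106/106325; β = (6·(53/9) − (13/90)·4)/(4253/324) = 56304/21265.
At d = 3: f̂ = (64106/106325)·(1) + (56304/21265)·(1/3) = 157946/106325.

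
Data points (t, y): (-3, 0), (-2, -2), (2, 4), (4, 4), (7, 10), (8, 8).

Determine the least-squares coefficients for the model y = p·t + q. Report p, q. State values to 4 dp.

p = 0.9484, q = 1.4710

XᵀX·[p, q]ᵀ = Xᵀy reads: 146·p + 16·q = 162;  16·p + 6·q = 24.
(Σt·t = 146, Σt = 16, Σ1 = 6, Σt·y = 162, Σy = 24.)
Δ = 146·6 − 16² = 620.
p = (162·6 − 16·24)/620 = 147/155; q = (146·24 − 16·162)/620 = 228/155.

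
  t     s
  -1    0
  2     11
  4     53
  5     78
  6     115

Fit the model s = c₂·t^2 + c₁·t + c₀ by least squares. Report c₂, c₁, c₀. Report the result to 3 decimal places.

With design matrix A, AᵀA = [[2194, 412, 82]; [412, 82, 16]; [82, 16, 5]] and Aᵀs = [6982, 1314, 257]ᵀ.
Inverting the 3×3 Gram matrix, [c₂, c₁, c₀]ᵀ = [1328/429, 397/429, -333/143]ᵀ.

c₂ = 3.096, c₁ = 0.925, c₀ = -2.329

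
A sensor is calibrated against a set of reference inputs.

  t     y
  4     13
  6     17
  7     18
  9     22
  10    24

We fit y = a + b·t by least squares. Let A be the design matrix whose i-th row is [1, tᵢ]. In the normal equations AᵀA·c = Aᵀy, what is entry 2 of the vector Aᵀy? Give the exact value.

Entry 2 ↔ basis t, so (Aᵀy)_{2} = Σᵢ (t)·yᵢ = (4)·(13) + (6)·(17) + (7)·(18) + (9)·(22) + (10)·(24) = 718.

718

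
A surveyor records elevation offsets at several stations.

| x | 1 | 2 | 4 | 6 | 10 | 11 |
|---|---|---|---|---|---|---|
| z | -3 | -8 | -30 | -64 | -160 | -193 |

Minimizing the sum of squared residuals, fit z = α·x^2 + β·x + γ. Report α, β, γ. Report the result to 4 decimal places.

α = -1.3761, β = -2.4969, γ = 1.5765

Sums needed: Σx^2·x^2 = 26210, Σx^2·x = 2620, Σx^2 = 278, Σx·x = 278, Σx = 34, Σ1 = 6.
Moment sums: Σx^2·z = -42172, Σx·z = -4246, Σz = -458.
Normal equations: [[26210, 2620, 278]; [2620, 278, 34]; [278, 34, 6]]·[α, β, γ]ᵀ = [-42172, -4246, -458]ᵀ.
Row-reducing yields α = -47588/34581, β = -86345/34581, γ = 18172/11527.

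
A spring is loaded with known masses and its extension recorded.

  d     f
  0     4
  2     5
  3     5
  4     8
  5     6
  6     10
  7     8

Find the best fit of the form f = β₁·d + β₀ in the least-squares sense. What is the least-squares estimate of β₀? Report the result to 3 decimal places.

β₀ = 3.742

Setting ∂/∂β₁ … = 0 gives: 139·β₁ + 27·β₀ = 203;  27·β₁ + 7·β₀ = 46.
Δ = 139·7 − 27² = 244.
β₁ = (203·7 − 27·46)/244 = 179/244; β₀ = (139·46 − 27·203)/244 = 913/244.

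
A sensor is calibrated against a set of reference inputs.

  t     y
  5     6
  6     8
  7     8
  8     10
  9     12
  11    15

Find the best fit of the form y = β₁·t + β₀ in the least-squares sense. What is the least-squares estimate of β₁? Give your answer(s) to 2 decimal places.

Sums needed: Σt·t = 376, Σt = 46, Σ1 = 6.
And Σt·y = 487, Σy = 59.
Normal equations: [[376, 46]; [46, 6]]·[β₁, β₀]ᵀ = [487, 59]ᵀ.
Eliminating β₀: 6·(row 1) − 46·(row 2) gives 140·β₁ = 6·487 − 46·59 = 208, so β₁ = 52/35.
Then β₀ = (59 − 46·(52/35))/6 = -109/70.

β₁ = 1.49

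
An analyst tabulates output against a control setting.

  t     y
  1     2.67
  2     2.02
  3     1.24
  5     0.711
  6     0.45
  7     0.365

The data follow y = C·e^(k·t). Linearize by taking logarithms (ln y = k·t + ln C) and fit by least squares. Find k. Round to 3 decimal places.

k = -0.340

Let Y = ln y. Fitting Y = k·t + ln C by least squares:
Σt = 24.0000, Σ(t)² = 124.0000, Σln y = -0.2472, Σt·ln y = -10.5179.
Equations: 124.0000·k + 24.0000·ln C = -10.5179;  24.0000·k + 6·ln C = -0.2472.
Δ = 124.0000·6 − (24.0000)² = 168.0000; k = (-10.5179·6 − 24.0000·-0.2472)/168.0000 = -0.34033, ln C = (124.0000·-0.2472 − 24.0000·-10.5179)/168.0000 = 1.32012.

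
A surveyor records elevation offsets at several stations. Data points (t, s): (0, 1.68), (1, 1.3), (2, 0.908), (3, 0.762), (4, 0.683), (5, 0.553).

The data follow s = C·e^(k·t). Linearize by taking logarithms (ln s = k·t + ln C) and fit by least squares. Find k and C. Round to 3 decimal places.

Taking logs, ln s = k·t + ln C, so regress ln s on t.
Σt = 15.0000, Σ(t)² = 55.0000, Σln s = -0.5608, Σt·ln s = -5.2331.
Equations: 55.0000·k + 15.0000·ln C = -5.2331;  15.0000·k + 6·ln C = -0.5608.
Slope k = (n·Σt·ln s − Σt·Σln s)/(n·Σ(t)² − (Σt)²) = (6·-5.2331 − 15.0000·-0.5608)/105.0000 = -0.21892; ln C = (Σln s − k·Σt)/n = 0.45382, so C = exp(0.45382) = 1.57432.

k = -0.219, C = 1.574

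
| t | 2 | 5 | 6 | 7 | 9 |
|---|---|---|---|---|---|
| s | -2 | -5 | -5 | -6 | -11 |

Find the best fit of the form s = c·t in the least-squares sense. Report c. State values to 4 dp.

Sums needed: Σt·t = 195.
Moment sums: Σt·s = -200.
Hence c = -200 / 195 ≈ -1.02564.

c = -1.0256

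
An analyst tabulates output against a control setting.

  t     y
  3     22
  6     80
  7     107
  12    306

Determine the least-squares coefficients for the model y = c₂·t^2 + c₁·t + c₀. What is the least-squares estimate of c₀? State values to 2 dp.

c₀ = 1.24

Sums needed: Σt^2·t^2 = 24514, Σt^2·t = 2314, Σt^2 = 238, Σt·t = 238, Σt = 28, Σ1 = 4.
Right-hand side: Σt^2·y = 52385, Σt·y = 4967, Σy = 515.
Inverting the 3×3 Gram matrix, [c₂, c₁, c₀]ᵀ = [3401/1658, 647/829, 1025/829]ᵀ.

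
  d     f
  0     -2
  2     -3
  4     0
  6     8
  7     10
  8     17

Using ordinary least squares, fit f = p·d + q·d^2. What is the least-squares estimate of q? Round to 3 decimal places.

Compute the Gram sums: Σd·d = 169, Σd·d^2 = 1143, Σd^2·d^2 = 8065.
For Xᵀf: Σd·f = 248, Σd^2·f = 1854.
XᵀX·[p, q]ᵀ = Xᵀf becomes [[169, 1143]; [1143, 8065]]·[p, q]ᵀ = [248, 1854]ᵀ.
Δ = 169·8065 − 1143² = 56536.
p = (248·8065 − 1143·1854)/56536 = -59501/28268; q = (169·1854 − 1143·248)/56536 = 14931/28268.

q = 0.528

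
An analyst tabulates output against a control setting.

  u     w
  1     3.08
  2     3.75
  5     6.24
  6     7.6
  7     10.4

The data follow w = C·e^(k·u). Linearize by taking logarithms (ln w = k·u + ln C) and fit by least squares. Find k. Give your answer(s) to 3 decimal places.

k = 0.193

Let Y = ln w. Fitting Y = k·u + ln C by least squares:
Over the data: Σu = 21.0000, Σ(u)² = 115.0000, Σln w = 8.6476, Σu·ln w = 41.4849.
Normal system: [[115.0000, 21.0000]; [21.0000, 5]]·[k, ln C]ᵀ = [41.4849, 8.6476]ᵀ.
Δ = 115.0000·5 − (21.0000)² = 134.0000; k = (41.4849·5 − 21.0000·8.6476)/134.0000 = 0.19272, ln C = (115.0000·8.6476 − 21.0000·41.4849)/134.0000 = 0.92010.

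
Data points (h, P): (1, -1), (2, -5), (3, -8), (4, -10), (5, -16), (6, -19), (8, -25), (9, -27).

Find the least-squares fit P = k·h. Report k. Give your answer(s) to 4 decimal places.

Normal-equation sums: Σh·h = 236.
For XᵀP: Σh·P = -712.
So XᵀX·[k]ᵀ = XᵀP: [[236]]·[k]ᵀ = [-712]ᵀ.
Hence k = -712 / 236 ≈ -3.01695.

k = -3.0169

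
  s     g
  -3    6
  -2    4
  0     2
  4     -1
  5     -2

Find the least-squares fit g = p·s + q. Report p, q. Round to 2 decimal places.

From the data, Σs·s = 54, Σs = 4, Σ1 = 5.
And Σs·g = -40, Σg = 9.
Normal equations: [[54, 4]; [4, 5]]·[p, q]ᵀ = [-40, 9]ᵀ.
Eliminating q: 5·(row 1) − 4·(row 2) gives 254·p = 5·(-40) − 4·9 = -236, so p = -118/127.
Then q = (9 − 4·(-118/127))/5 = 323/127.

p = -0.93, q = 2.54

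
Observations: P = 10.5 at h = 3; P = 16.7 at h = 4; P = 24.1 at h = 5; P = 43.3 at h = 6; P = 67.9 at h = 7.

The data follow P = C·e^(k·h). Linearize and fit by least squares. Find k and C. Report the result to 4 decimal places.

Linearized form: ln P = k·h + ln C. From the 5 transformed points,
Over the data: Σh = 25.0000, Σ(h)² = 135.0000, Σln P = 16.3352, Σh·ln P = 86.3620.
Normal system: [[135.0000, 25.0000]; [25.0000, 5]]·[k, ln C]ᵀ = [86.3620, 16.3352]ᵀ.
Solving (det = 50.0000): k = 0.46861, ln C = 0.92400, so C = exp(0.92400) = 2.51936.

k = 0.4686, C = 2.5194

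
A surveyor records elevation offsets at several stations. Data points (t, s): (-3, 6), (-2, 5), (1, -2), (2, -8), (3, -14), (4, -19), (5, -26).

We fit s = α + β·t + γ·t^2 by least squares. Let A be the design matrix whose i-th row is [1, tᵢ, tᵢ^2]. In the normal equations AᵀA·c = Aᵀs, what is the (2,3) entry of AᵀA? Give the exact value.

190

Row 2 ↔ basis t, column 3 ↔ basis t^2, so (AᵀA)_{2,3} = Σᵢ (t)·(t^2) = (-3)·(9) + (-2)·(4) + (1)·(1) + (2)·(4) + (3)·(9) + (4)·(16) + (5)·(25) = 190.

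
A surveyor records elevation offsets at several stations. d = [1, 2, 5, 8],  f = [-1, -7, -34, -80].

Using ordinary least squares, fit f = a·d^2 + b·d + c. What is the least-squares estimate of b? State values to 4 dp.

b = -2.2333

Entries of AᵀA: Σd^2·d^2 = 4738, Σd^2·d = 646, Σd^2 = 94, Σd·d = 94, Σd = 16, Σ1 = 4.
Moment sums: Σd^2·f = -5999, Σd·f = -825, Σf = -122.
So AᵀA·[a, b, c]ᵀ = Aᵀf: [[4738, 646, 94]; [646, 94, 16]; [94, 16, 4]]·[a, b, c]ᵀ = [-5999, -825, -122]ᵀ.
Row-reducing yields a = -1, b = -67/30, c = 29/15.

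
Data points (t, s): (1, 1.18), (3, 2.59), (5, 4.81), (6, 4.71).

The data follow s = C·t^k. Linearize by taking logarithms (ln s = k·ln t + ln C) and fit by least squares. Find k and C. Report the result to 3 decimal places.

k = 0.814, C = 1.155

Linearized form: ln s = k·ln t + ln C. From the 4 transformed points,
Σln t = 4.4998, Σ(ln t)² = 7.0076, Σln s = 4.2376, Σln t·ln s = 6.3501.
Equations: 7.0076·k + 4.4998·ln C = 6.3501;  4.4998·k + 4·ln C = 4.2376.
Slope k = (n·Σln t·ln s − Σln t·Σln s)/(n·Σ(ln t)² − (Σln t)²) = (4·6.3501 − 4.4998·4.2376)/7.7823 = 0.81367; ln C = (Σln s − k·Σln t)/n = 0.14404, so C = exp(0.14404) = 1.15494.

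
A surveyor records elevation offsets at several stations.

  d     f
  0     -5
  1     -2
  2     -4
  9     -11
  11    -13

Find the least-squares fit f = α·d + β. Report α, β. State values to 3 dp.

α = -0.899, β = -2.864

Setting ∂/∂α … = 0 gives: 207·α + 23·β = -252;  23·α + 5·β = -35.
(Σd·d = 207, Σd = 23, Σ1 = 5, Σd·f = -252, Σf = -35.)
det = 207·5 − 23² = 506.
α = ((-252)·5 − 23·(-35))/506 = -455/506; β = (207·(-35) − 23·(-252))/506 = -63/22.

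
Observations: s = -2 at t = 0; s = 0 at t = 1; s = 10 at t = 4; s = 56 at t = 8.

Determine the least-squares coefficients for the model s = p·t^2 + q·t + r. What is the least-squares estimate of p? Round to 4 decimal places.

p = 1.0494

From the data, Σt^2·t^2 = 4353, Σt^2·t = 577, Σt^2 = 81, Σt·t = 81, Σt = 13, Σ1 = 4.
For Xᵀs: Σt^2·s = 3744, Σt·s = 488, Σs = 64.
Normal equations: [[4353, 577, 81]; [577, 81, 13]; [81, 13, 4]]·[p, q, r]ᵀ = [3744, 488, 64]ᵀ.
Solving the 3×3 system (Gaussian elimination) gives p = 701/668, q = -849/668, r = -187/167.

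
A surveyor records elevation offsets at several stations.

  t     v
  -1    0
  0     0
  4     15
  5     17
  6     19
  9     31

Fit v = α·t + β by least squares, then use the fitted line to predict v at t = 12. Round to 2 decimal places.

v̂ = 39.45

Normal-equation sums: Σt·t = 159, Σt = 23, Σ1 = 6.
For Aᵀv: Σt·v = 538, Σv = 82.
Eliminating β: 6·(row 1) − 23·(row 2) gives 425·α = 6·538 − 23·82 = 1342, so α = 1342/425.
Then β = (82 − 23·(1342/425))/6 = 664/425.
At t = 12: v̂ = (1342/425)·(12) + (664/425)·(1) = 16768/425.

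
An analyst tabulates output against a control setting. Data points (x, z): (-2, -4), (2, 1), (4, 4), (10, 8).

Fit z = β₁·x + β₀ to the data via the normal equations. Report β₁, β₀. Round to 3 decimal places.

AᵀA·[β₁, β₀]ᵀ = Aᵀz reads: 124·β₁ + 14·β₀ = 106;  14·β₁ + 4·β₀ = 9.
(Σx·x = 124, Σx = 14, Σ1 = 4, Σx·z = 106, Σz = 9.)
det = 124·4 − 14² = 300.
β₁ = (106·4 − 14·9)/300 = 149/150; β₀ = (124·9 − 14·106)/300 = -92/75.

β₁ = 0.993, β₀ = -1.227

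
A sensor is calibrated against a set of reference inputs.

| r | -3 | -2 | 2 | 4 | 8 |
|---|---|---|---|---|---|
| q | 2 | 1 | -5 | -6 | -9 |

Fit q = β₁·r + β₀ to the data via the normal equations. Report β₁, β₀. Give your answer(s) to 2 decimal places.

Forming MᵀM = [[97, 9]; [9, 5]] and Mᵀq = [-114, -17]ᵀ gives MᵀM·[β₁, β₀]ᵀ = Mᵀq.
Δ = 97·5 − 9² = 404.
β₁ = ((-114)·5 − 9·(-17))/404 = -417/404; β₀ = (97·(-17) − 9·(-114))/404 = -623/404.

β₁ = -1.03, β₀ = -1.54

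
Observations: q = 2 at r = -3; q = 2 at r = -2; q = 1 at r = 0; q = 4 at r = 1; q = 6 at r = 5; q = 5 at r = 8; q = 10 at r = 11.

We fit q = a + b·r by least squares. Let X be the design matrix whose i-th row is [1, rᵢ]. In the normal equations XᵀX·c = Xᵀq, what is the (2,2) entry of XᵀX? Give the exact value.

224

Row 2 ↔ basis r, column 2 ↔ basis r, so (XᵀX)_{2,2} = Σᵢ (r)·(r) = (-3)·(-3) + (-2)·(-2) + (0)·(0) + (1)·(1) + (5)·(5) + (8)·(8) + (11)·(11) = 224.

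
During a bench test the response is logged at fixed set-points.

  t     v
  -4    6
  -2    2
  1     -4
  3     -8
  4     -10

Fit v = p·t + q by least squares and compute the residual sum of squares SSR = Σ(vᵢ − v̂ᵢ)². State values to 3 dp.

SSR = 0.000

The normal equations are: 46·p + 2·q = -96;  2·p + 5·q = -14.
(Σt·t = 46, Σt = 2, Σ1 = 5, Σt·v = -96, Σv = -14.)
Δ = 46·5 − 2² = 226.
p = ((-96)·5 − 2·(-14))/226 = -2; q = (46·(-14) − 2·(-96))/226 = -2.
Residuals: 0, 0, 0, 0, 0; SSR = 0.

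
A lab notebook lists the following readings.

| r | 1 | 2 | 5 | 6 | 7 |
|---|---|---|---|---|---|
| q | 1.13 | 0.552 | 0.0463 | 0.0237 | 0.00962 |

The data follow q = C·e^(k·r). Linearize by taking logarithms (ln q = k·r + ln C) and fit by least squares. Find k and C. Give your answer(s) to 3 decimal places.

Let Y = ln q. Fitting Y = k·r + ln C by least squares:
Σr = 21.0000, Σ(r)² = 115.0000, Σln q = -11.9308, Σr·ln q = -71.3903.
Equations: 115.0000·k + 21.0000·ln C = -71.3903;  21.0000·k + 5·ln C = -11.9308.
Solving (det = 134.0000): k = -0.79407, ln C = 0.94892, so C = exp(0.94892) = 2.58292.

k = -0.794, C = 2.583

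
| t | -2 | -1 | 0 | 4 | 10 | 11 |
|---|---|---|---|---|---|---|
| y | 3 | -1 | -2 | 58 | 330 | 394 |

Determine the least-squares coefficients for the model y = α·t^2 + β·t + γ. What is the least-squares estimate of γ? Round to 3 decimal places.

From the data, Σt^2·t^2 = 24914, Σt^2·t = 2386, Σt^2 = 242, Σt·t = 242, Σt = 22, Σ1 = 6.
Right-hand side: Σt^2·y = 81613, Σt·y = 7861, Σy = 782.
Row-reducing yields α = 445871/149052, β = 471719/149052, γ = -23888/12421.

γ = -1.923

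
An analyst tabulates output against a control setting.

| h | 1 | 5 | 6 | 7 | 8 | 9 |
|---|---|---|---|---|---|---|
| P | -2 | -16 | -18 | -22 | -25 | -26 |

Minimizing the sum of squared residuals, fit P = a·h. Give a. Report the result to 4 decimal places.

a = -3.0391

The normal equations are: 256·a = -778.
Hence a = -778 / 256 ≈ -3.03906.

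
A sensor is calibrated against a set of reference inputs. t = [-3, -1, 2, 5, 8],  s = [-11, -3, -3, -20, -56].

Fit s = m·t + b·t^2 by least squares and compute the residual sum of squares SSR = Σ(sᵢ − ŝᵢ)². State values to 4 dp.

Sums needed: Σt·t = 103, Σt·t^2 = 617, Σt^2·t^2 = 4819.
Right-hand side: Σt·s = -518, Σt^2·s = -4198.
det = 103·4819 − 617² = 115668.
m = ((-518)·4819 − 617·(-4198))/115668 = 2609/3213; b = (103·(-4198) − 617·(-518))/115668 = -3133/3213.
Residuals: 227/1071, -433/357, -775/1071, 20/63, -32/357; SSR = 767/357.

SSR = 2.1485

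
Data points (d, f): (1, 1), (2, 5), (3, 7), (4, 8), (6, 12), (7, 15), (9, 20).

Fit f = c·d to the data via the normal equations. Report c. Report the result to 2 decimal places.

c = 2.15

Forming AᵀA = [[196]] and Aᵀf = [421]ᵀ gives AᵀA·[c]ᵀ = Aᵀf.
Hence c = 421 / 196 ≈ 2.14796.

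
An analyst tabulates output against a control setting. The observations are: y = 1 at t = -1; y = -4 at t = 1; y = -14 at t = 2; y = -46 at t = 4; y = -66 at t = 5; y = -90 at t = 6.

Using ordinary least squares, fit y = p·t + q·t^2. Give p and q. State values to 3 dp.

p = -3.277, q = -1.973

Sums needed: Σt·t = 83, Σt·t^2 = 413, Σt^2·t^2 = 2195.
For Xᵀy: Σt·y = -1087, Σt^2·y = -5685.
det = 83·2195 − 413² = 11616.
p = ((-1087)·2195 − 413·(-5685))/11616 = -865/264; q = (83·(-5685) − 413·(-1087))/11616 = -521/264.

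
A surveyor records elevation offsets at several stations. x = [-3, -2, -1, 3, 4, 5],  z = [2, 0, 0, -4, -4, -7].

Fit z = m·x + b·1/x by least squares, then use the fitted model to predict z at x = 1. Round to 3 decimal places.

Compute the Gram sums: Σx·x = 64, Σx·1/x = 6, Σ1/x·1/x = 5669/3600.
Moment sums: Σx·z = -69, Σ1/x·z = -22/5.
AᵀA·[m, b]ᵀ = Aᵀz becomes [[64, 6]; [6, 5669/3600]]·[m, b]ᵀ = [-69, -22/5]ᵀ.
Δ = 64·(5669/3600) − 6² = 14576/225.
m = ((-69)·(5669/3600) − 6·(-22/5))/(14576/225) = -296121/233216; b = (64·(-22/5) − 6·(-69))/(14576/225) = 14895/7288.
At x = 1: ẑ = (-296121/233216)·(1) + (14895/7288)·(1) = 180519/233216.

ẑ = 0.774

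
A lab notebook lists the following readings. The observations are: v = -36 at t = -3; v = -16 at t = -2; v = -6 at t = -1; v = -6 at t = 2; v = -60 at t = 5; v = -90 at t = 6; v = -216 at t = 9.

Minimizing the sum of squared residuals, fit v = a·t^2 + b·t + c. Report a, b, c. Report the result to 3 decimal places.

Compute the Gram sums: Σt^2·t^2 = 8596, Σt^2·t = 1042, Σt^2 = 160, Σt·t = 160, Σt = 16, Σ1 = 7.
Moment sums: Σt^2·v = -22654, Σt·v = -2650, Σv = -430.
Normal equations: [[8596, 1042, 160]; [1042, 160, 16]; [160, 16, 7]]·[a, b, c]ᵀ = [-22654, -2650, -430]ᵀ.
Inverting the 3×3 Gram matrix, [a, b, c]ᵀ = [-29527/9867, 85531/29601, 10862/29601]ᵀ.

a = -2.993, b = 2.889, c = 0.367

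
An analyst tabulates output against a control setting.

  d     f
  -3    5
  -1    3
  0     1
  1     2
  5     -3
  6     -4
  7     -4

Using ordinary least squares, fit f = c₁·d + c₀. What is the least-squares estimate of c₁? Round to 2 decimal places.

Entries of AᵀA: Σd·d = 121, Σd = 15, Σ1 = 7.
Right-hand side: Σd·f = -83, Σf = 0.
det = 121·7 − 15² = 622.
c₁ = ((-83)·7 − 15·0)/622 = -581/622; c₀ = (121·0 − 15·(-83))/622 = 1245/622.

c₁ = -0.93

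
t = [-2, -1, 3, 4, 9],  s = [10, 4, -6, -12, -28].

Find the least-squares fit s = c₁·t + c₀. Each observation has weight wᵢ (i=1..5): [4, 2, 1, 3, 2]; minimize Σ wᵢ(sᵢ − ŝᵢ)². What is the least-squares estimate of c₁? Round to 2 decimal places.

c₁ = -3.41

XᵀWX·[c₁, c₀]ᵀ = XᵀWs reads: 237·c₁ + 23·c₀ = -754;  23·c₁ + 12·c₀ = -50.
(Σwᵢ·t·t = 237, Σwᵢ·t = 23, Σwᵢ·1 = 12, Σwᵢ·t·s = -754, Σwᵢ·s = -50.)
Eliminating c₀: 12·(row 1) − 23·(row 2) gives 2315·c₁ = 12·(-754) − 23·(-50) = -7898, so c₁ = -7898/2315.
Then c₀ = ((-50) − 23·(-7898/2315))/12 = 5492/2315.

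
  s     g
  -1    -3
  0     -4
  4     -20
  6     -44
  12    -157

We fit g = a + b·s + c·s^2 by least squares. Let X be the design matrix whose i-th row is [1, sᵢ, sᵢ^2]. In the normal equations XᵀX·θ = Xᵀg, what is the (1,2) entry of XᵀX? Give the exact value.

Row 1 ↔ basis 1, column 2 ↔ basis s, so (XᵀX)_{1,2} = Σᵢ s = (1)·(-1) + (1)·(0) + (1)·(4) + (1)·(6) + (1)·(12) = 21.

21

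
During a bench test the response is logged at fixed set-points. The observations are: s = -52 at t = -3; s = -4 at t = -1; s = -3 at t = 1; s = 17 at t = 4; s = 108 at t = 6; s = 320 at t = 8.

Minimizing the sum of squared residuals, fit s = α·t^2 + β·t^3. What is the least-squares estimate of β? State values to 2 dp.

XᵀX·[α, β]ᵀ = Xᵀs reads: 5731·α + 41325·β = 24165;  41325·α + 313627·β = 189661.
(Σt^2·t^2 = 5731, Σt^2·t^3 = 41325, Σt^3·t^3 = 313627, Σt^2·s = 24165, Σt^3·s = 189661.)
det = 5731·313627 − 41325² = 89640712.
α = (24165·313627 − 41325·189661)/89640712 = -129472185/44820356; β = (5731·189661 − 41325·24165)/89640712 = 44164283/44820356.

β = 0.99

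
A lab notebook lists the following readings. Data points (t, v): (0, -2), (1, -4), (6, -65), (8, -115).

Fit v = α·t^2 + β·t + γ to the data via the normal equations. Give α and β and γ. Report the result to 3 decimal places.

The normal equations are: 5393·α + 729·β + 101·γ = -9704;  729·α + 101·β + 15·γ = -1314;  101·α + 15·β + 4·γ = -186.
Row-reducing yields α = -16313/9076, β = 2643/9076, γ = -10021/4538.

α = -1.797, β = 0.291, γ = -2.208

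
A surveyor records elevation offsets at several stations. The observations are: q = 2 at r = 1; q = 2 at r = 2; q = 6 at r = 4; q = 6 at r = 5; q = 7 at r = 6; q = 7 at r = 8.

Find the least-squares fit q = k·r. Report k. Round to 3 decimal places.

k = 1.082

The normal system AᵀA·[k]ᵀ = Aᵀq is [[146]]·[k]ᵀ = [158]ᵀ.
Hence k = 158 / 146 ≈ 1.08219.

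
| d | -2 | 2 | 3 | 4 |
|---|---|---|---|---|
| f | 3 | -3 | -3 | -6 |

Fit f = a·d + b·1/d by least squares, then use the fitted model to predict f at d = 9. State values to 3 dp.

f̂ = -12.037

The normal equations are: 33·a + 4·b = -45;  4·a + (97/144)·b = -11/2.
det = 33·(97/144) − 4² = 299/48.
a = ((-45)·(97/144) − 4·(-11/2))/(299/48) = -399/299; b = (33·(-11/2) − 4·(-45))/(299/48) = -72/299.
At d = 9: f̂ = (-399/299)·(9) + (-72/299)·(1/9) = -3599/299.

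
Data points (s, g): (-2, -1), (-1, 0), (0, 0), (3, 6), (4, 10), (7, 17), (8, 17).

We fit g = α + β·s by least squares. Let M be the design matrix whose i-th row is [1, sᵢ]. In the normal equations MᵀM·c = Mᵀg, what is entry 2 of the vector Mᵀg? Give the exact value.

315

Entry 2 ↔ basis s, so (Mᵀg)_{2} = Σᵢ (s)·gᵢ = (-2)·(-1) + (-1)·(0) + (0)·(0) + (3)·(6) + (4)·(10) + (7)·(17) + (8)·(17) = 315.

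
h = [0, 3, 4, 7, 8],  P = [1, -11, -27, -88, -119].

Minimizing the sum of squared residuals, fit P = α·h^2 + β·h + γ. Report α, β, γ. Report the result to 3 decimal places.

α = -2.089, β = 1.754, γ = 1.132

With design matrix X, XᵀX = [[6834, 946, 138]; [946, 138, 22]; [138, 22, 5]] and XᵀP = [-12459, -1709, -244]ᵀ.
Solving the 3×3 system (Gaussian elimination) gives α = -25725/12316, β = 21603/12316, γ = 3484/3079.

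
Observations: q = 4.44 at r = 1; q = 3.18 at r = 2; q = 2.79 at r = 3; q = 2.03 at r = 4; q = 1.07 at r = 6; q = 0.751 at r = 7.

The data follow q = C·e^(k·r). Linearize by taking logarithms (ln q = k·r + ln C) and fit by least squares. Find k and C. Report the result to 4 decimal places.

k = -0.2922, C = 6.1353

Let Y = ln q. Fitting Y = k·r + ln C by least squares:
AᵀA = [[115.0000, 23.0000]; [23.0000, 6]], rhs = [8.1162, 4.1629]ᵀ  (here Σr = 23.0000, Σ(r)² = 115.0000, Σln q = 4.1629, Σr·ln q = 8.1162).
Δ = 115.0000·6 − (23.0000)² = 161.0000; k = (8.1162·6 − 23.0000·4.1629)/161.0000 = -0.29224, ln C = (115.0000·4.1629 − 23.0000·8.1162)/161.0000 = 1.81406, so C = exp(1.81406) = 6.13531.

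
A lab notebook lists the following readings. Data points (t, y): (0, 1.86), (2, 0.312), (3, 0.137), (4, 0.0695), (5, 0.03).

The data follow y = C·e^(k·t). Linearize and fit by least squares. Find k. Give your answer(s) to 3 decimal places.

k = -0.819

Linearized form: ln y = k·t + ln C. From the 5 transformed points,
Σt = 14.0000, Σ(t)² = 54.0000, Σln y = -8.7049, Σt·ln y = -36.4913.
Normal system: [[54.0000, 14.0000]; [14.0000, 5]]·[k, ln C]ᵀ = [-36.4913, -8.7049]ᵀ.
Solving (det = 74.0000): k = -0.81875, ln C = 0.55151.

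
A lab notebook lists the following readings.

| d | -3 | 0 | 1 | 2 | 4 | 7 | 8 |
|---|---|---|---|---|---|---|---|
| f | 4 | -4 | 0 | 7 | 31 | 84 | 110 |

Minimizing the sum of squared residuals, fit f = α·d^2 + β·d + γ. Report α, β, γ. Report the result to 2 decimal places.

From the data, Σd^2·d^2 = 6851, Σd^2·d = 901, Σd^2 = 143, Σd·d = 143, Σd = 19, Σ1 = 7.
For Xᵀf: Σd^2·f = 11716, Σd·f = 1594, Σf = 232.
So XᵀX·[α, β, γ]ᵀ = Xᵀf: [[6851, 901, 143]; [901, 143, 19]; [143, 19, 7]]·[α, β, γ]ᵀ = [11716, 1594, 232]ᵀ.
Inverting the 3×3 Gram matrix, [α, β, γ]ᵀ = [50161/33693, 73984/33693, -36283/11231]ᵀ.

α = 1.49, β = 2.20, γ = -3.23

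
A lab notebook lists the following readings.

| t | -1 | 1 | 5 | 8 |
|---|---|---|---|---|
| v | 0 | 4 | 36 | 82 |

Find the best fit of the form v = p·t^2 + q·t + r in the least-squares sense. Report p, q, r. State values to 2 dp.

p = 1.03, q = 1.89, r = 0.93

The normal system XᵀX·[p, q, r]ᵀ = Xᵀv is [[4723, 637, 91]; [637, 91, 13]; [91, 13, 4]]·[p, q, r]ᵀ = [6152, 840, 122]ᵀ.
Solving the 3×3 system (Gaussian elimination) gives p = 34/33, q = 1348/715, r = 14/15.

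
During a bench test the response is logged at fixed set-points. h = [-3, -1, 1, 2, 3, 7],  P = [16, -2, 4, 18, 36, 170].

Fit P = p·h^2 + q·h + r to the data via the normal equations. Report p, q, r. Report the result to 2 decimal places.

p = 3.03, q = 3.33, r = -1.49

Compute the Gram sums: Σh^2·h^2 = 2581, Σh^2·h = 351, Σh^2 = 73, Σh·h = 73, Σh = 9, Σ1 = 6.
For XᵀP: Σh^2·P = 8872, Σh·P = 1292, ΣP = 242.
So XᵀX·[p, q, r]ᵀ = XᵀP: [[2581, 351, 73]; [351, 73, 9]; [73, 9, 6]]·[p, q, r]ᵀ = [8872, 1292, 242]ᵀ.
Row-reducing yields p = 13751/4543, q = 15119/4543, r = -964/649.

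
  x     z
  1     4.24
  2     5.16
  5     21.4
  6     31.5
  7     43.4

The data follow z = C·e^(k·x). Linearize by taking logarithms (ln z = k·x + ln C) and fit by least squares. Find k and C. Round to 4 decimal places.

Let Y = ln z. Fitting Y = k·x + ln C by least squares:
AᵀA = [[115.0000, 21.0000]; [21.0000, 5]], rhs = [67.1365, 13.3693]ᵀ  (here Σx = 21.0000, Σ(x)² = 115.0000, Σln z = 13.3693, Σx·ln z = 67.1365).
Δ = 115.0000·5 − (21.0000)² = 134.0000; k = (67.1365·5 − 21.0000·13.3693)/134.0000 = 0.40990, ln C = (115.0000·13.3693 − 21.0000·67.1365)/134.0000 = 0.95229, so C = exp(0.95229) = 2.59163.

k = 0.4099, C = 2.5916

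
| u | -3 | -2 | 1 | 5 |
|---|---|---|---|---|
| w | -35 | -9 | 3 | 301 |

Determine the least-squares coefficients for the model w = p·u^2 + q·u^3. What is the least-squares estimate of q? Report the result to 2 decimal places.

Compute the Gram sums: Σu^2·u^2 = 723, Σu^2·u^3 = 2851, Σu^3·u^3 = 16419.
Right-hand side: Σu^2·w = 7177, Σu^3·w = 38645.
Normal equations: [[723, 2851]; [2851, 16419]]·[p, q]ᵀ = [7177, 38645]ᵀ.
Eliminating q: 16419·(row 1) − 2851·(row 2) gives 3742736·p = 16419·7177 − 2851·38645 = 7662268, so p = 1915567/935684.
Then q = (38645 − 2851·(1915567/935684))/16419 = 1869677/935684.

q = 2.00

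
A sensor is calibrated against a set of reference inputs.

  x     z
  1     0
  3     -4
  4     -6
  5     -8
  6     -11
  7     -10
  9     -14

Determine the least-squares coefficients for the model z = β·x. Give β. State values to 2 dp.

With design matrix M, MᵀM = [[217]] and Mᵀz = [-338]ᵀ.
Hence β = -338 / 217 ≈ -1.5576.

β = -1.56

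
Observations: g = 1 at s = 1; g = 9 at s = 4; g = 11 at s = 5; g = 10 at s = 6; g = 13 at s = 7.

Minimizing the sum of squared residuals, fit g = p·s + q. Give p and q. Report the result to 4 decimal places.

p = 1.9151, q = -0.0094

The normal system XᵀX·[p, q]ᵀ = Xᵀg is [[127, 23]; [23, 5]]·[p, q]ᵀ = [243, 44]ᵀ.
det = 127·5 − 23² = 106.
p = (243·5 − 23·44)/106 = 203/106; q = (127·44 − 23·243)/106 = -1/106.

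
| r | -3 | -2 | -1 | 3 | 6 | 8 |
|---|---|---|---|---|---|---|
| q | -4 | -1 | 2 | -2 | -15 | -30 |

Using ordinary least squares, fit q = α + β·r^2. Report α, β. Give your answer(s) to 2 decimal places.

α = 1.69, β = -0.49

With design matrix X, XᵀX = [[6, 123]; [123, 5571]] and Xᵀq = [-50, -2516]ᵀ.
Determinant 6·5571 − 123² = 18297.
α = ((-50)·5571 − 123·(-2516))/18297 = 10306/6099; β = (6·(-2516) − 123·(-50))/18297 = -994/2033.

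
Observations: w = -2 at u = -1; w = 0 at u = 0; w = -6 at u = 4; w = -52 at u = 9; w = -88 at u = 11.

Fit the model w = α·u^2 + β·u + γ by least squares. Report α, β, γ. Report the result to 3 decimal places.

AᵀA·[α, β, γ]ᵀ = Aᵀw reads: 21459·α + 2123·β + 219·γ = -14958;  2123·α + 219·β + 23·γ = -1458;  219·α + 23·β + 5·γ = -148.
(Σu^2·u^2 = 21459, Σu^2·u = 2123, Σu^2 = 219, Σu·u = 219, Σu = 23, Σ1 = 5, Σu^2·w = -14958, Σu·w = -1458, Σw = -148.)
Inverting the 3×3 Gram matrix, [α, β, γ]ᵀ = [-2221/2374, 5589/2374, 650/1187]ᵀ.

α = -0.936, β = 2.354, γ = 0.548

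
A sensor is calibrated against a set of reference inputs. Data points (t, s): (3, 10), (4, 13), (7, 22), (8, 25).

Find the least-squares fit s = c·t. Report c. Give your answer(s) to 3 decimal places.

Entries of XᵀX: Σt·t = 138.
Moment sums: Σt·s = 436.
c = 436/138 = 3.15942.

c = 3.159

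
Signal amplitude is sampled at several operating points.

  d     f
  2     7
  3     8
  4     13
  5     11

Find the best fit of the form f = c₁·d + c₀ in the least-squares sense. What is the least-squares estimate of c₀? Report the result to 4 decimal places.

c₀ = 3.8000

Compute the Gram sums: Σd·d = 54, Σd = 14, Σ1 = 4.
Moment sums: Σd·f = 145, Σf = 39.
Δ = 54·4 − 14² = 20.
c₁ = (145·4 − 14·39)/20 = 17/10; c₀ = (54·39 − 14·145)/20 = 19/5.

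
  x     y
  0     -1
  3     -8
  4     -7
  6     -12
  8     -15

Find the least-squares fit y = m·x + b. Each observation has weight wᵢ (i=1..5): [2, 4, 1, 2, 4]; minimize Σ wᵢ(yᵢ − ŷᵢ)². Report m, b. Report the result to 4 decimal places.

m = -1.6597, b = -1.9552

From the data, Σwᵢ·x·x = 380, Σwᵢ·x = 60, Σwᵢ·1 = 13.
Right-hand side: Σwᵢ·x·y = -748, Σwᵢ·y = -125.
Normal equations: [[380, 60]; [60, 13]]·[m, b]ᵀ = [-748, -125]ᵀ.
Determinant 380·13 − 60² = 1340.
m = ((-748)·13 − 60·(-125))/1340 = -556/335; b = (380·(-125) − 60·(-748))/1340 = -131/67.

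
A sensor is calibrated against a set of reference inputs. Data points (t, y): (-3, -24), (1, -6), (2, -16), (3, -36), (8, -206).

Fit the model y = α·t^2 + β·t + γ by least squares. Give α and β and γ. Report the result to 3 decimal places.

α = -2.977, β = -1.706, γ = -2.044

Normal-equation sums: Σt^2·t^2 = 4275, Σt^2·t = 521, Σt^2 = 87, Σt·t = 87, Σt = 11, Σ1 = 5.
Moment sums: Σt^2·y = -13794, Σt·y = -1722, Σy = -288.
Solving the 3×3 system (Gaussian elimination) gives α = -241029/80959, β = -138099/80959, γ = -165516/80959.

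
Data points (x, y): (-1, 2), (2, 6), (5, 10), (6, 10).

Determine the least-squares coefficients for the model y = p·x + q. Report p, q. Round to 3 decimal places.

The normal equations are: 66·p + 12·q = 120;  12·p + 4·q = 28.
Δ = 66·4 − 12² = 120.
p = (120·4 − 12·28)/120 = 6/5; q = (66·28 − 12·120)/120 = 17/5.

p = 1.200, q = 3.400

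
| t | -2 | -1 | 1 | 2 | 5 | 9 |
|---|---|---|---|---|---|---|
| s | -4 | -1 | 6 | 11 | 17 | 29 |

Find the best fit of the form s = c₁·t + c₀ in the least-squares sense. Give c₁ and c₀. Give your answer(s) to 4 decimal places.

Normal-equation sums: Σt·t = 116, Σt = 14, Σ1 = 6.
Moment sums: Σt·s = 383, Σs = 58.
MᵀM·[c₁, c₀]ᵀ = Mᵀs becomes [[116, 14]; [14, 6]]·[c₁, c₀]ᵀ = [383, 58]ᵀ.
Eliminating c₀: 6·(row 1) − 14·(row 2) gives 500·c₁ = 6·383 − 14·58 = 1486, so c₁ = 743/250.
Then c₀ = (58 − 14·(743/250))/6 = 683/250.

c₁ = 2.9720, c₀ = 2.7320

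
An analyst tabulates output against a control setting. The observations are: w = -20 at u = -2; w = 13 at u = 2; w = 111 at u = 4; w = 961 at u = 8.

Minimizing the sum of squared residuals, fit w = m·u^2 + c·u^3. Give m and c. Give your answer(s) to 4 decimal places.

Compute the Gram sums: Σu^2·u^2 = 4384, Σu^2·u^3 = 33792, Σu^3·u^3 = 266368.
Moment sums: Σu^2·w = 63252, Σu^3·w = 499400.
MᵀM·[m, c]ᵀ = Mᵀw becomes [[4384, 33792]; [33792, 266368]]·[m, c]ᵀ = [63252, 499400]ᵀ.
Eliminating c: 266368·(row 1) − 33792·(row 2) gives 25858048·m = 266368·63252 − 33792·499400 = -27416064, so m = -53547/50504.
Then c = (499400 − 33792·(-53547/50504))/266368 = 202961/101008.

m = -1.0603, c = 2.0094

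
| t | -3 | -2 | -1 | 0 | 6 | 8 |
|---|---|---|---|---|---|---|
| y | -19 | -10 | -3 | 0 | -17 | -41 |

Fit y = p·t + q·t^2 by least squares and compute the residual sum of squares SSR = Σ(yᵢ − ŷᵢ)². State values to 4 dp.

From the data, Σt·t = 114, Σt·t^2 = 692, Σt^2·t^2 = 5490.
Right-hand side: Σt·y = -350, Σt^2·y = -3450.
XᵀX·[p, q]ᵀ = Xᵀy becomes [[114, 692]; [692, 5490]]·[p, q]ᵀ = [-350, -3450]ᵀ.
Determinant 114·5490 − 692² = 146996.
p = ((-350)·5490 − 692·(-3450))/146996 = 116475/36749; q = (114·(-3450) − 692·(-350))/146996 = -37775/36749.
Residuals: -8831/36749, 16560/36749, 44003/36749, 0, 36317/36749, -20909/36749; SSR = 110060/36749.

SSR = 2.9949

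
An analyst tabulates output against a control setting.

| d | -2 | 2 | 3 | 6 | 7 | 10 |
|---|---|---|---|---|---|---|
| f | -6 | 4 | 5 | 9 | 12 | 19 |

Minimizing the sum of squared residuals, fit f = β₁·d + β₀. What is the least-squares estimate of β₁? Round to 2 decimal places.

β₁ = 1.98

Sums needed: Σd·d = 202, Σd = 26, Σ1 = 6.
Right-hand side: Σd·f = 363, Σf = 43.
XᵀX·[β₁, β₀]ᵀ = Xᵀf becomes [[202, 26]; [26, 6]]·[β₁, β₀]ᵀ = [363, 43]ᵀ.
Δ = 202·6 − 26² = 536.
β₁ = (363·6 − 26·43)/536 = 265/134; β₀ = (202·43 − 26·363)/536 = -94/67.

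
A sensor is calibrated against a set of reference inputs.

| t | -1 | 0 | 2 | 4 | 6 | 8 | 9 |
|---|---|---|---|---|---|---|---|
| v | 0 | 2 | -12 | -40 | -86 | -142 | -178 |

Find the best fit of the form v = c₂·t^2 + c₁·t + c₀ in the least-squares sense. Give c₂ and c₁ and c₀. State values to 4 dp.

c₂ = -1.9143, c₁ = -2.6188, c₀ = 0.5741

From the data, Σt^2·t^2 = 12226, Σt^2·t = 1528, Σt^2 = 202, Σt·t = 202, Σt = 28, Σ1 = 7.
Right-hand side: Σt^2·v = -27290, Σt·v = -3438, Σv = -456.
So MᵀM·[c₂, c₁, c₀]ᵀ = Mᵀv: [[12226, 1528, 202]; [1528, 202, 28]; [202, 28, 7]]·[c₂, c₁, c₀]ᵀ = [-27290, -3438, -456]ᵀ.
Row-reducing yields c₂ = -4267/2229, c₁ = -9729/3715, c₀ = 6398/11145.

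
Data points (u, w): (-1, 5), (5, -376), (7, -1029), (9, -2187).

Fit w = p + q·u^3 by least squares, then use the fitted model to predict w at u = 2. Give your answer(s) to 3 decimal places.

ŵ = -23.346

Compute the Gram sums: Σ1 = 4, Σu^3 = 1196, Σu^3·u^3 = 664716.
Moment sums: Σw = -3587, Σu^3·w = -1994275.
Eliminating q: 664716·(row 1) − 1196·(row 2) gives 1228448·p = 664716·(-3587) − 1196·(-1994275) = 816608, so p = 1963/2953.
Then q = ((-1994275) − 1196·(1963/2953))/664716 = -460881/153556.
At u = 2: ŵ = (1963/2953)·(1) + (-460881/153556)·(8) = -896243/38389.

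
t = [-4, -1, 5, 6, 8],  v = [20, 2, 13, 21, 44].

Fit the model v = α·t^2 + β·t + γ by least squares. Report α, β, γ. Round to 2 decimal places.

Compute the Gram sums: Σt^2·t^2 = 6274, Σt^2·t = 788, Σt^2 = 142, Σt·t = 142, Σt = 14, Σ1 = 5.
Moment sums: Σt^2·v = 4219, Σt·v = 461, Σv = 100.
Inverting the 3×3 Gram matrix, [α, β, γ]ᵀ = [59249/64986, -110587/64986, -12218/10831]ᵀ.

α = 0.91, β = -1.70, γ = -1.13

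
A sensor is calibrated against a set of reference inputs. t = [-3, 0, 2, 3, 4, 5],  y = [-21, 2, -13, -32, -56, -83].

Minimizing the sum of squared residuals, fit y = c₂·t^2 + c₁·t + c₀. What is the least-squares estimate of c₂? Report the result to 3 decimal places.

The normal system MᵀM·[c₂, c₁, c₀]ᵀ = Mᵀy is [[1059, 197, 63]; [197, 63, 11]; [63, 11, 6]]·[c₂, c₁, c₀]ᵀ = [-3500, -698, -203]ᵀ.
Row-reducing yields c₂ = -16031/5192, c₁ = -8993/5192, c₀ = 4575/2596.

c₂ = -3.088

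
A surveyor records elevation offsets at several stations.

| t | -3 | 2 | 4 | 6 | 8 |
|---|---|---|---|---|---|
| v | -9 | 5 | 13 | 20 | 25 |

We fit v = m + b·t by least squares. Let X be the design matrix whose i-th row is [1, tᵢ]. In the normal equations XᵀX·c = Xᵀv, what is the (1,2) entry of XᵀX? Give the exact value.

Row 1 ↔ basis 1, column 2 ↔ basis t, so (XᵀX)_{1,2} = Σᵢ t = (1)·(-3) + (1)·(2) + (1)·(4) + (1)·(6) + (1)·(8) = 17.

17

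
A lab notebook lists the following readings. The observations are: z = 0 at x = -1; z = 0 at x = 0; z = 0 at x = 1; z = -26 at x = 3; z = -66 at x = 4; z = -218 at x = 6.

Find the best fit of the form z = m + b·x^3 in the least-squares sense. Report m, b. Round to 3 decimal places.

From the data, Σ1 = 6, Σx^3 = 307, Σx^3·x^3 = 51483.
And Σz = -310, Σx^3·z = -52014.
Eliminating b: 51483·(row 1) − 307·(row 2) gives 214649·m = 51483·(-310) − 307·(-52014) = 8568, so m = 8568/214649.
Then b = ((-52014) − 307·(8568/214649))/51483 = -216914/214649.

m = 0.040, b = -1.011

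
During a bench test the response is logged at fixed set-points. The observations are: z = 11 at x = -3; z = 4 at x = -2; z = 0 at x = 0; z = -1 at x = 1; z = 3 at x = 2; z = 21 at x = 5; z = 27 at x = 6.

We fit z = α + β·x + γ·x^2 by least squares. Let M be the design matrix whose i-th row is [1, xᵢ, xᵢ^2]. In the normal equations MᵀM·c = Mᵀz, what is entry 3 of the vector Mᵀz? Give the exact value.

Entry 3 ↔ basis x^2, so (Mᵀz)_{3} = Σᵢ (x^2)·zᵢ = (9)·(11) + (4)·(4) + (0)·(0) + (1)·(-1) + (4)·(3) + (25)·(21) + (36)·(27) = 1623.

1623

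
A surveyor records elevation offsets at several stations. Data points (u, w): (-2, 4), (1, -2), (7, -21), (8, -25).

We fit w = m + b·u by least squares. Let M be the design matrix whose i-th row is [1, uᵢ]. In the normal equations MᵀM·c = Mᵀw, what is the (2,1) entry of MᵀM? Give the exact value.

Row 2 ↔ basis u, column 1 ↔ basis 1, so (MᵀM)_{2,1} = Σᵢ u = (-2)·(1) + (1)·(1) + (7)·(1) + (8)·(1) = 14.

14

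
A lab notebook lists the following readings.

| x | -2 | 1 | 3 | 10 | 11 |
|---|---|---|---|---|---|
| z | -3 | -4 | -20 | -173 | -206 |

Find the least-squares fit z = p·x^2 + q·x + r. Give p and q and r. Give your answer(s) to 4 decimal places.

The normal system MᵀM·[p, q, r]ᵀ = Mᵀz is [[24739, 2351, 235]; [2351, 235, 23]; [235, 23, 5]]·[p, q, r]ᵀ = [-42422, -4054, -406]ᵀ.
Row-reducing yields p = -24875/16288, q = -31121/16288, r = -322/509.

p = -1.5272, q = -1.9107, r = -0.6326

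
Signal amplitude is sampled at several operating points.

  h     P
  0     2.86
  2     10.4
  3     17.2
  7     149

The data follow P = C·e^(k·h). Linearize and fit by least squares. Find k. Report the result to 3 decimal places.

With ln Pᵢ as the transformed response and hᵢ as the regressor:
Sums: Σh = 12.0000, Σ(h)² = 62.0000, Σln P = 11.2415, Σh·ln P = 48.2460.
Normal system: [[62.0000, 12.0000]; [12.0000, 4]]·[k, ln C]ᵀ = [48.2460, 11.2415]ᵀ.
Δ = 62.0000·4 − (12.0000)² = 104.0000; k = (48.2460·4 − 12.0000·11.2415)/104.0000 = 0.55852, ln C = (62.0000·11.2415 − 12.0000·48.2460)/104.0000 = 1.13481.

k = 0.559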